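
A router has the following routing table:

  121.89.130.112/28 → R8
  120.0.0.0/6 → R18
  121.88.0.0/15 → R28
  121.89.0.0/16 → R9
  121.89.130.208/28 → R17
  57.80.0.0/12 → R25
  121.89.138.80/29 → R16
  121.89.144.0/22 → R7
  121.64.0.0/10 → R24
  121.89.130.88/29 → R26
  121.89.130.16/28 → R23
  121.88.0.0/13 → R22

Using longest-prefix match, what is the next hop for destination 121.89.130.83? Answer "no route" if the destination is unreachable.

R9

Routes whose prefix contains 121.89.130.83:
  120.0.0.0/6 (120.0.0.0 - 123.255.255.255) -> R18
  121.64.0.0/10 (121.64.0.0 - 121.127.255.255) -> R24
  121.88.0.0/13 (121.88.0.0 - 121.95.255.255) -> R22
  121.88.0.0/15 (121.88.0.0 - 121.89.255.255) -> R28
  121.89.0.0/16 (121.89.0.0 - 121.89.255.255) -> R9
More-specific entries that do NOT match:
  121.89.138.80/29 (121.89.138.80 - 121.89.138.87) does not contain 121.89.130.83
  121.89.130.88/29 (121.89.130.88 - 121.89.130.95) does not contain 121.89.130.83
  121.89.130.112/28 (121.89.130.112 - 121.89.130.127) does not contain 121.89.130.83
  121.89.130.208/28 (121.89.130.208 - 121.89.130.223) does not contain 121.89.130.83
  121.89.130.16/28 (121.89.130.16 - 121.89.130.31) does not contain 121.89.130.83
  121.89.144.0/22 (121.89.144.0 - 121.89.147.255) does not contain 121.89.130.83
Longest matching prefix is /16 -> next hop R9.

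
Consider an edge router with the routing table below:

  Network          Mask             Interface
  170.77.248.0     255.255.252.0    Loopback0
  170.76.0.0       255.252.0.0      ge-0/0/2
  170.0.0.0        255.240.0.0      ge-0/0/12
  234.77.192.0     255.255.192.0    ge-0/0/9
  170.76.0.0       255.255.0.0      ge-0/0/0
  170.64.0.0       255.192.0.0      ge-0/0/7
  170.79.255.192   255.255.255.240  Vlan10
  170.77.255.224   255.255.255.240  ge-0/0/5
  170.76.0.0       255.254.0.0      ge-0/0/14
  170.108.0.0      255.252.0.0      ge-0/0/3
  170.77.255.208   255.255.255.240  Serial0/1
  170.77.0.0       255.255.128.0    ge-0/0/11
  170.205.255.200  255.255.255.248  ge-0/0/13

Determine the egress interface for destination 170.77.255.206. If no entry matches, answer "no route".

ge-0/0/14

Routes whose prefix contains 170.77.255.206:
  170.64.0.0/10 (170.64.0.0 - 170.127.255.255) -> ge-0/0/7
  170.76.0.0/14 (170.76.0.0 - 170.79.255.255) -> ge-0/0/2
  170.76.0.0/15 (170.76.0.0 - 170.77.255.255) -> ge-0/0/14
More-specific entries that do NOT match:
  170.205.255.200/29 (170.205.255.200 - 170.205.255.207) does not contain 170.77.255.206
  170.79.255.192/28 (170.79.255.192 - 170.79.255.207) does not contain 170.77.255.206
  170.77.255.224/28 (170.77.255.224 - 170.77.255.239) does not contain 170.77.255.206
  170.77.255.208/28 (170.77.255.208 - 170.77.255.223) does not contain 170.77.255.206
  170.77.248.0/22 (170.77.248.0 - 170.77.251.255) does not contain 170.77.255.206
  234.77.192.0/18 (234.77.192.0 - 234.77.255.255) does not contain 170.77.255.206
  170.77.0.0/17 (170.77.0.0 - 170.77.127.255) does not contain 170.77.255.206
  170.76.0.0/16 (170.76.0.0 - 170.76.255.255) does not contain 170.77.255.206
Longest matching prefix is /15 -> interface ge-0/0/14.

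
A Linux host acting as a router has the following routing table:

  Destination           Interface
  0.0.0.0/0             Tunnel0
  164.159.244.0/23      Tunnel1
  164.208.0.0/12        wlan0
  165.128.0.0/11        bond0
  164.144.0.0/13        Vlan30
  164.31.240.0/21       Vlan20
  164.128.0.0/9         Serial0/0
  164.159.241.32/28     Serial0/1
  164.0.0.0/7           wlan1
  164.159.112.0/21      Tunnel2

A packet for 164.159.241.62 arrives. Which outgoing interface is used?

Serial0/0

Routes whose prefix contains 164.159.241.62:
  0.0.0.0/0 (default, matches everything) -> Tunnel0
  164.0.0.0/7 (164.0.0.0 - 165.255.255.255) -> wlan1
  164.128.0.0/9 (164.128.0.0 - 164.255.255.255) -> Serial0/0
More-specific entries that do NOT match:
  164.159.241.32/28 (164.159.241.32 - 164.159.241.47) does not contain 164.159.241.62
  164.159.244.0/23 (164.159.244.0 - 164.159.245.255) does not contain 164.159.241.62
  164.31.240.0/21 (164.31.240.0 - 164.31.247.255) does not contain 164.159.241.62
  164.159.112.0/21 (164.159.112.0 - 164.159.119.255) does not contain 164.159.241.62
  164.144.0.0/13 (164.144.0.0 - 164.151.255.255) does not contain 164.159.241.62
  164.208.0.0/12 (164.208.0.0 - 164.223.255.255) does not contain 164.159.241.62
  165.128.0.0/11 (165.128.0.0 - 165.159.255.255) does not contain 164.159.241.62
Longest matching prefix is /9 -> interface Serial0/0.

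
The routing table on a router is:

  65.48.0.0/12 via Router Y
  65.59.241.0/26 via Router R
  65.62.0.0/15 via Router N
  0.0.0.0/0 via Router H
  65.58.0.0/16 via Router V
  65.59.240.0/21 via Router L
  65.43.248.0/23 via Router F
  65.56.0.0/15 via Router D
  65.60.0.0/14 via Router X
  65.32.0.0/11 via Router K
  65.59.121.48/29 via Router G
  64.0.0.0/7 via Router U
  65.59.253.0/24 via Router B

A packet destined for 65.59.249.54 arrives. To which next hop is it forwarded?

Routes whose prefix contains 65.59.249.54:
  0.0.0.0/0 (default, matches everything) -> Router H
  64.0.0.0/7 (64.0.0.0 - 65.255.255.255) -> Router U
  65.32.0.0/11 (65.32.0.0 - 65.63.255.255) -> Router K
  65.48.0.0/12 (65.48.0.0 - 65.63.255.255) -> Router Y
More-specific entries that do NOT match:
  65.59.121.48/29 (65.59.121.48 - 65.59.121.55) does not contain 65.59.249.54
  65.59.241.0/26 (65.59.241.0 - 65.59.241.63) does not contain 65.59.249.54
  65.59.253.0/24 (65.59.253.0 - 65.59.253.255) does not contain 65.59.249.54
  65.43.248.0/23 (65.43.248.0 - 65.43.249.255) does not contain 65.59.249.54
  65.59.240.0/21 (65.59.240.0 - 65.59.247.255) does not contain 65.59.249.54
  65.58.0.0/16 (65.58.0.0 - 65.58.255.255) does not contain 65.59.249.54
  65.62.0.0/15 (65.62.0.0 - 65.63.255.255) does not contain 65.59.249.54
  65.56.0.0/15 (65.56.0.0 - 65.57.255.255) does not contain 65.59.249.54
  65.60.0.0/14 (65.60.0.0 - 65.63.255.255) does not contain 65.59.249.54
Longest matching prefix is /12 -> next hop Router Y.

Router Y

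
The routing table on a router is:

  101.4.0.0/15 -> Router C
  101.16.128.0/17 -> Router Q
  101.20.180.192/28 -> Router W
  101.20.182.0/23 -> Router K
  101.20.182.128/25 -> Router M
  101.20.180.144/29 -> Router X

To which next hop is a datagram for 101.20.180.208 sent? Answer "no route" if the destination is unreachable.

no route

No entry's prefix contains 101.20.180.208; there is no default route.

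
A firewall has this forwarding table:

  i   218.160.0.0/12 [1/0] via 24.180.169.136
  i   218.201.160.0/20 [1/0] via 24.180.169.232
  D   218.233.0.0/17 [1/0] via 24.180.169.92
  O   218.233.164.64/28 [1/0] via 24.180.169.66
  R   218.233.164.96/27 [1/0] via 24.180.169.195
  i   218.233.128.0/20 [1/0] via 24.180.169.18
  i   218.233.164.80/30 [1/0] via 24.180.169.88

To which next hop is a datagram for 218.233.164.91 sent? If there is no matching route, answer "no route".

no route

No entry's prefix contains 218.233.164.91; there is no default route.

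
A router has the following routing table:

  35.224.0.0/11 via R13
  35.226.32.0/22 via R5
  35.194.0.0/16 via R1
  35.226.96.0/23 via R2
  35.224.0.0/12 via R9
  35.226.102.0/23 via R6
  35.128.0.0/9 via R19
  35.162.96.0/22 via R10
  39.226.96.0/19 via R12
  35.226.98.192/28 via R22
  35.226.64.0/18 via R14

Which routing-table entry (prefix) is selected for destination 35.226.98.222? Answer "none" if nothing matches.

35.226.64.0/18

Entries matching 35.226.98.222:
  35.128.0.0/9 (35.128.0.0 - 35.255.255.255)
  35.224.0.0/11 (35.224.0.0 - 35.255.255.255)
  35.224.0.0/12 (35.224.0.0 - 35.239.255.255)
  35.226.64.0/18 (35.226.64.0 - 35.226.127.255)
Most specific is 35.226.64.0/18.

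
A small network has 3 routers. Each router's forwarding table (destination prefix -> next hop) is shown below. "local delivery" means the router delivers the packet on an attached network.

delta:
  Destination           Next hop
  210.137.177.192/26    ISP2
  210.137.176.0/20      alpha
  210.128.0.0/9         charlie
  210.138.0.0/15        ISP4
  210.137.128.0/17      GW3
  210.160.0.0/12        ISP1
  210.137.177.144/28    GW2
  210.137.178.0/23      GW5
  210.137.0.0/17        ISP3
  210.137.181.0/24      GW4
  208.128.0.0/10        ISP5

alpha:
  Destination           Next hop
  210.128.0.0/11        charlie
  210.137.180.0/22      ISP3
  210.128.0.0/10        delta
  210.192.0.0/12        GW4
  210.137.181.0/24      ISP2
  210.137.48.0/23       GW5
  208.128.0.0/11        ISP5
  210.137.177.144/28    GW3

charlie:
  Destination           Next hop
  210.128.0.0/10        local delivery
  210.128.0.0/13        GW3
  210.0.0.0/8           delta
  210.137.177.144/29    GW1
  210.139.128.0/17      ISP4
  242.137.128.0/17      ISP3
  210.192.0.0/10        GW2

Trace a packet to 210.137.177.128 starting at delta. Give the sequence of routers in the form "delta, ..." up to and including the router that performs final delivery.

delta, alpha, charlie

At delta: longest match for 210.137.177.128 is 210.137.176.0/20 -> alpha
At alpha: longest match for 210.137.177.128 is 210.128.0.0/11 -> charlie
At charlie: longest match for 210.137.177.128 is 210.128.0.0/10 -> local delivery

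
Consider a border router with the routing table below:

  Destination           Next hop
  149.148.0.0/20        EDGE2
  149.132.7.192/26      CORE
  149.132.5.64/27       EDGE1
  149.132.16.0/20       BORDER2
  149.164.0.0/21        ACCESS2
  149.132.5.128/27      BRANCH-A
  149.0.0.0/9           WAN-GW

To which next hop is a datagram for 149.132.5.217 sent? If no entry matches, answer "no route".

no route

No entry's prefix contains 149.132.5.217; there is no default route.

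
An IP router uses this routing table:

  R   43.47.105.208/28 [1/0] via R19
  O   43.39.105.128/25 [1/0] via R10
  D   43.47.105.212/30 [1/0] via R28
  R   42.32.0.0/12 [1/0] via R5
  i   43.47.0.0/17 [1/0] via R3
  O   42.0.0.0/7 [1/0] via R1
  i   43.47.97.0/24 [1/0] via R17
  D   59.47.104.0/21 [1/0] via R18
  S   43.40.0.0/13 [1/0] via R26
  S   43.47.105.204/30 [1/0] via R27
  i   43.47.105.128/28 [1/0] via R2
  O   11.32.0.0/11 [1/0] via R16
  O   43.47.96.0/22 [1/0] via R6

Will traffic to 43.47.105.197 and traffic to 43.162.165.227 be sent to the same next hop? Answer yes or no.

no

43.47.105.197: longest match 43.47.0.0/17 -> R3
43.162.165.227: longest match 42.0.0.0/7 -> R1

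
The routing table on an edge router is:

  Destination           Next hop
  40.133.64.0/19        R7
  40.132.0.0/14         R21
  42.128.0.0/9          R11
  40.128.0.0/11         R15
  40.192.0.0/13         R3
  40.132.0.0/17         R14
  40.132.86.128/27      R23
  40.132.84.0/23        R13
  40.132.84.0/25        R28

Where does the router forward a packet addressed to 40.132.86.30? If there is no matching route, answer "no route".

R14

Routes whose prefix contains 40.132.86.30:
  40.128.0.0/11 (40.128.0.0 - 40.159.255.255) -> R15
  40.132.0.0/14 (40.132.0.0 - 40.135.255.255) -> R21
  40.132.0.0/17 (40.132.0.0 - 40.132.127.255) -> R14
More-specific entries that do NOT match:
  40.132.86.128/27 (40.132.86.128 - 40.132.86.159) does not contain 40.132.86.30
  40.132.84.0/25 (40.132.84.0 - 40.132.84.127) does not contain 40.132.86.30
  40.132.84.0/23 (40.132.84.0 - 40.132.85.255) does not contain 40.132.86.30
  40.133.64.0/19 (40.133.64.0 - 40.133.95.255) does not contain 40.132.86.30
Longest matching prefix is /17 -> next hop R14.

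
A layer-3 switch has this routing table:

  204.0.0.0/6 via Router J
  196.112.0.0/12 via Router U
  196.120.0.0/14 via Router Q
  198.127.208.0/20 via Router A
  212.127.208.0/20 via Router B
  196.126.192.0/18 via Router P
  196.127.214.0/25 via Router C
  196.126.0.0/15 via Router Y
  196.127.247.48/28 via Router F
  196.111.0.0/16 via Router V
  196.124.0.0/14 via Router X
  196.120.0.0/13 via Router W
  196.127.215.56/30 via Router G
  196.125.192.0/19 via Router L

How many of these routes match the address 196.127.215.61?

4

Prefixes containing 196.127.215.61:
  196.112.0.0/12 (196.112.0.0 - 196.127.255.255)
  196.120.0.0/13 (196.120.0.0 - 196.127.255.255)
  196.124.0.0/14 (196.124.0.0 - 196.127.255.255)
  196.126.0.0/15 (196.126.0.0 - 196.127.255.255)
Total matching entries: 4.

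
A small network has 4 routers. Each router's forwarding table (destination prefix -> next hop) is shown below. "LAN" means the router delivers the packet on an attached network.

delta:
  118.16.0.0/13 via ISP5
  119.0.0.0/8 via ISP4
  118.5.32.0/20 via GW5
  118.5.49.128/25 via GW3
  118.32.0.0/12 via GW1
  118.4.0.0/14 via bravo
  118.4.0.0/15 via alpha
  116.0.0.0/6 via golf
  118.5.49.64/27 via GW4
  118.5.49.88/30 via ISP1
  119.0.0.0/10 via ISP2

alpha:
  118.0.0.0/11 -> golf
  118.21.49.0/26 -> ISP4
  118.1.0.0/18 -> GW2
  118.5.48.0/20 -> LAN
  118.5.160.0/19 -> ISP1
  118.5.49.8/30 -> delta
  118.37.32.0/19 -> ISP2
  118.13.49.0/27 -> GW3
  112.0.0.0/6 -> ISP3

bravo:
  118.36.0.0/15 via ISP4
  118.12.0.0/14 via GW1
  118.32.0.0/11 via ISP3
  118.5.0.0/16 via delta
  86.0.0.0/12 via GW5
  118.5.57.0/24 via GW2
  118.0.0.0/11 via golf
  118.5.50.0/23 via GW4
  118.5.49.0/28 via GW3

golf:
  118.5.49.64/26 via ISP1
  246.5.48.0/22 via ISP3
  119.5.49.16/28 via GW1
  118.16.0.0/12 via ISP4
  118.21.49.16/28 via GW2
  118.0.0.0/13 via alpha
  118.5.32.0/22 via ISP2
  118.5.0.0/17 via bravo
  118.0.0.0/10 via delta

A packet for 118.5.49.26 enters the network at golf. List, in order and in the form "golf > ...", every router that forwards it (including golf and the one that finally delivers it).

At golf: longest match for 118.5.49.26 is 118.5.0.0/17 -> bravo
At bravo: longest match for 118.5.49.26 is 118.5.0.0/16 -> delta
At delta: longest match for 118.5.49.26 is 118.4.0.0/15 -> alpha
At alpha: longest match for 118.5.49.26 is 118.5.48.0/20 -> LAN

golf > bravo > delta > alpha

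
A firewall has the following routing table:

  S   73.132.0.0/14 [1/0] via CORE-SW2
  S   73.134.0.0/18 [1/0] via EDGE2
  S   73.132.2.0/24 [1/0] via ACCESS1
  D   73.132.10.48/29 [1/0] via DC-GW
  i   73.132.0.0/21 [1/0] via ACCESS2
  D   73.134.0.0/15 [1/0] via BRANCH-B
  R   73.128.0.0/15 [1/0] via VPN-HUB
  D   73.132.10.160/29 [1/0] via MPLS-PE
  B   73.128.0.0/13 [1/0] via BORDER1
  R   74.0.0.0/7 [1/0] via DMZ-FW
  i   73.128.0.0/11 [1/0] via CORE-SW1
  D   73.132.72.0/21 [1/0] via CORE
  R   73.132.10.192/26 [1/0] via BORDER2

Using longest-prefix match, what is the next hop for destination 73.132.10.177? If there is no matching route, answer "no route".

Routes whose prefix contains 73.132.10.177:
  73.128.0.0/11 (73.128.0.0 - 73.159.255.255) -> CORE-SW1
  73.128.0.0/13 (73.128.0.0 - 73.135.255.255) -> BORDER1
  73.132.0.0/14 (73.132.0.0 - 73.135.255.255) -> CORE-SW2
More-specific entries that do NOT match:
  73.132.10.48/29 (73.132.10.48 - 73.132.10.55) does not contain 73.132.10.177
  73.132.10.160/29 (73.132.10.160 - 73.132.10.167) does not contain 73.132.10.177
  73.132.10.192/26 (73.132.10.192 - 73.132.10.255) does not contain 73.132.10.177
  73.132.2.0/24 (73.132.2.0 - 73.132.2.255) does not contain 73.132.10.177
  73.132.0.0/21 (73.132.0.0 - 73.132.7.255) does not contain 73.132.10.177
  73.132.72.0/21 (73.132.72.0 - 73.132.79.255) does not contain 73.132.10.177
  73.134.0.0/18 (73.134.0.0 - 73.134.63.255) does not contain 73.132.10.177
  73.134.0.0/15 (73.134.0.0 - 73.135.255.255) does not contain 73.132.10.177
  73.128.0.0/15 (73.128.0.0 - 73.129.255.255) does not contain 73.132.10.177
Longest matching prefix is /14 -> next hop CORE-SW2.

CORE-SW2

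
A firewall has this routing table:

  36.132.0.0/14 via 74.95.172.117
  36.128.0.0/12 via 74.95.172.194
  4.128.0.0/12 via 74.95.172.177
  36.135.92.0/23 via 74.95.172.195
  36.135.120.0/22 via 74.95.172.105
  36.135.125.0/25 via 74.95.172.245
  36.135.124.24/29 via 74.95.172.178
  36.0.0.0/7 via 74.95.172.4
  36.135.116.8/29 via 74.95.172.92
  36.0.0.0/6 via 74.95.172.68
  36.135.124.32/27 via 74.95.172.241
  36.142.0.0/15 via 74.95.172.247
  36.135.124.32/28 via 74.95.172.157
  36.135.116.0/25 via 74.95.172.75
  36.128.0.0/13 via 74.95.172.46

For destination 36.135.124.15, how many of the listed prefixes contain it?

5

Prefixes containing 36.135.124.15:
  36.0.0.0/6 (36.0.0.0 - 39.255.255.255)
  36.0.0.0/7 (36.0.0.0 - 37.255.255.255)
  36.128.0.0/12 (36.128.0.0 - 36.143.255.255)
  36.128.0.0/13 (36.128.0.0 - 36.135.255.255)
  36.132.0.0/14 (36.132.0.0 - 36.135.255.255)
Total matching entries: 5.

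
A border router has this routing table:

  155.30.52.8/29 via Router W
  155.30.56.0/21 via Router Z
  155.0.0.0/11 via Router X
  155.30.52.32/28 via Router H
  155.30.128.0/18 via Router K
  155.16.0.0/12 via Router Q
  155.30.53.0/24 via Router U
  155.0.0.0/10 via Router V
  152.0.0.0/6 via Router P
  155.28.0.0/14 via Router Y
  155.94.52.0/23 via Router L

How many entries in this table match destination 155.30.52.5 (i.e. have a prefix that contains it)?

5

Prefixes containing 155.30.52.5:
  152.0.0.0/6 (152.0.0.0 - 155.255.255.255)
  155.0.0.0/10 (155.0.0.0 - 155.63.255.255)
  155.0.0.0/11 (155.0.0.0 - 155.31.255.255)
  155.16.0.0/12 (155.16.0.0 - 155.31.255.255)
  155.28.0.0/14 (155.28.0.0 - 155.31.255.255)
Total matching entries: 5.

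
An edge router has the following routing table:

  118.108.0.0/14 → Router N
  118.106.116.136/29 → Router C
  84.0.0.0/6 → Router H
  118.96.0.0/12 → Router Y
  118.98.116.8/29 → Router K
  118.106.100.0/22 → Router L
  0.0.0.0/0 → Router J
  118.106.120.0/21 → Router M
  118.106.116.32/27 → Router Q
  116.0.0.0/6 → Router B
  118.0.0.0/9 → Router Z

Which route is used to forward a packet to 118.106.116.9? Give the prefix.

Entries matching 118.106.116.9:
  0.0.0.0/0 (default, matches everything)
  116.0.0.0/6 (116.0.0.0 - 119.255.255.255)
  118.0.0.0/9 (118.0.0.0 - 118.127.255.255)
  118.96.0.0/12 (118.96.0.0 - 118.111.255.255)
Most specific is 118.96.0.0/12.

118.96.0.0/12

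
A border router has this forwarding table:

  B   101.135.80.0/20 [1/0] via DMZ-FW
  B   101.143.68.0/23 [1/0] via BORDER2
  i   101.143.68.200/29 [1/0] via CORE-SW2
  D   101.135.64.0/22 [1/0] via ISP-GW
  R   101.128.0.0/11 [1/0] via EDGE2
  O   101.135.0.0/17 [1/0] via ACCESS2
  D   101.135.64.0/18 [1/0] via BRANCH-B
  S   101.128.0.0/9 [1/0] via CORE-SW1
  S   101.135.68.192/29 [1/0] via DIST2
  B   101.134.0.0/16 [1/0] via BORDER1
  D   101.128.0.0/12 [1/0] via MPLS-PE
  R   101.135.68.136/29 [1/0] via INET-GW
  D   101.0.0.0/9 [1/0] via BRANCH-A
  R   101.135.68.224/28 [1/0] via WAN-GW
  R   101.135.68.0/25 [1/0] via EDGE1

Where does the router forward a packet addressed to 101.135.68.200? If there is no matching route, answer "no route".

BRANCH-B

Routes whose prefix contains 101.135.68.200:
  101.128.0.0/9 (101.128.0.0 - 101.255.255.255) -> CORE-SW1
  101.128.0.0/11 (101.128.0.0 - 101.159.255.255) -> EDGE2
  101.128.0.0/12 (101.128.0.0 - 101.143.255.255) -> MPLS-PE
  101.135.0.0/17 (101.135.0.0 - 101.135.127.255) -> ACCESS2
  101.135.64.0/18 (101.135.64.0 - 101.135.127.255) -> BRANCH-B
More-specific entries that do NOT match:
  101.143.68.200/29 (101.143.68.200 - 101.143.68.207) does not contain 101.135.68.200
  101.135.68.192/29 (101.135.68.192 - 101.135.68.199) does not contain 101.135.68.200
  101.135.68.136/29 (101.135.68.136 - 101.135.68.143) does not contain 101.135.68.200
  101.135.68.224/28 (101.135.68.224 - 101.135.68.239) does not contain 101.135.68.200
  101.135.68.0/25 (101.135.68.0 - 101.135.68.127) does not contain 101.135.68.200
  101.143.68.0/23 (101.143.68.0 - 101.143.69.255) does not contain 101.135.68.200
  101.135.64.0/22 (101.135.64.0 - 101.135.67.255) does not contain 101.135.68.200
  101.135.80.0/20 (101.135.80.0 - 101.135.95.255) does not contain 101.135.68.200
Longest matching prefix is /18 -> next hop BRANCH-B.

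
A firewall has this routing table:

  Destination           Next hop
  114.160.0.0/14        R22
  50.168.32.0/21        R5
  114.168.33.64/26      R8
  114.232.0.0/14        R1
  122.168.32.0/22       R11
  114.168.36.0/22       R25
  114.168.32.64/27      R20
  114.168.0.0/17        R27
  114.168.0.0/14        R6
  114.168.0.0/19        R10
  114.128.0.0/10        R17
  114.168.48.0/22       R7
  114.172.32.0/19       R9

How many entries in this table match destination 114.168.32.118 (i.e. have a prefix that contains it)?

3

Prefixes containing 114.168.32.118:
  114.128.0.0/10 (114.128.0.0 - 114.191.255.255)
  114.168.0.0/14 (114.168.0.0 - 114.171.255.255)
  114.168.0.0/17 (114.168.0.0 - 114.168.127.255)
Total matching entries: 3.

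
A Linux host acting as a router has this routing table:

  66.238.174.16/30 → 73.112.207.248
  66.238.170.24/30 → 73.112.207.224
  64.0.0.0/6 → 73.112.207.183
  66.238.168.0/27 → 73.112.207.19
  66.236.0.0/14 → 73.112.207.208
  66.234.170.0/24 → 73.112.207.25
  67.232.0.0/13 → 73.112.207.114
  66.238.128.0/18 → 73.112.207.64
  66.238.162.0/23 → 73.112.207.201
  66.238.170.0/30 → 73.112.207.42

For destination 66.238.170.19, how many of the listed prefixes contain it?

Prefixes containing 66.238.170.19:
  64.0.0.0/6 (64.0.0.0 - 67.255.255.255)
  66.236.0.0/14 (66.236.0.0 - 66.239.255.255)
  66.238.128.0/18 (66.238.128.0 - 66.238.191.255)
Total matching entries: 3.

3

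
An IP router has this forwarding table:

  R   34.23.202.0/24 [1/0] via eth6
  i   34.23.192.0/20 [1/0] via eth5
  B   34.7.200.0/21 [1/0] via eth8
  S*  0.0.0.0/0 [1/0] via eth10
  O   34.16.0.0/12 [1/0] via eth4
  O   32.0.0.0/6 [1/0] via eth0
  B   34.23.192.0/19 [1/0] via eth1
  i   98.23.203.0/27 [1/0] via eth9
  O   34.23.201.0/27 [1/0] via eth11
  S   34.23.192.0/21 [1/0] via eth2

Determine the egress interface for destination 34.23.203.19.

eth5

Routes whose prefix contains 34.23.203.19:
  0.0.0.0/0 (default, matches everything) -> eth10
  32.0.0.0/6 (32.0.0.0 - 35.255.255.255) -> eth0
  34.16.0.0/12 (34.16.0.0 - 34.31.255.255) -> eth4
  34.23.192.0/19 (34.23.192.0 - 34.23.223.255) -> eth1
  34.23.192.0/20 (34.23.192.0 - 34.23.207.255) -> eth5
More-specific entries that do NOT match:
  98.23.203.0/27 (98.23.203.0 - 98.23.203.31) does not contain 34.23.203.19
  34.23.201.0/27 (34.23.201.0 - 34.23.201.31) does not contain 34.23.203.19
  34.23.202.0/24 (34.23.202.0 - 34.23.202.255) does not contain 34.23.203.19
  34.7.200.0/21 (34.7.200.0 - 34.7.207.255) does not contain 34.23.203.19
  34.23.192.0/21 (34.23.192.0 - 34.23.199.255) does not contain 34.23.203.19
Longest matching prefix is /20 -> interface eth5.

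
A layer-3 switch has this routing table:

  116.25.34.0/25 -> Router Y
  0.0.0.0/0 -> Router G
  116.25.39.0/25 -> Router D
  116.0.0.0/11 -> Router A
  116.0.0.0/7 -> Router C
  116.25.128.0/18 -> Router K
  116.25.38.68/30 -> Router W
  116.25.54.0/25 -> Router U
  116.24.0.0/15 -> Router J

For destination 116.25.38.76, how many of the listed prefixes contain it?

4

Prefixes containing 116.25.38.76:
  0.0.0.0/0 (default, matches everything)
  116.0.0.0/7 (116.0.0.0 - 117.255.255.255)
  116.0.0.0/11 (116.0.0.0 - 116.31.255.255)
  116.24.0.0/15 (116.24.0.0 - 116.25.255.255)
Total matching entries: 4.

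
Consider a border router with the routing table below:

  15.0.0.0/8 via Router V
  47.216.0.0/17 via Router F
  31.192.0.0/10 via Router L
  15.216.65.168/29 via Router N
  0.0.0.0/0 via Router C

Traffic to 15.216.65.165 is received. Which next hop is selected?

Routes whose prefix contains 15.216.65.165:
  0.0.0.0/0 (default, matches everything) -> Router C
  15.0.0.0/8 (15.0.0.0 - 15.255.255.255) -> Router V
More-specific entries that do NOT match:
  15.216.65.168/29 (15.216.65.168 - 15.216.65.175) does not contain 15.216.65.165
  47.216.0.0/17 (47.216.0.0 - 47.216.127.255) does not contain 15.216.65.165
  31.192.0.0/10 (31.192.0.0 - 31.255.255.255) does not contain 15.216.65.165
Longest matching prefix is /8 -> next hop Router V.

Router V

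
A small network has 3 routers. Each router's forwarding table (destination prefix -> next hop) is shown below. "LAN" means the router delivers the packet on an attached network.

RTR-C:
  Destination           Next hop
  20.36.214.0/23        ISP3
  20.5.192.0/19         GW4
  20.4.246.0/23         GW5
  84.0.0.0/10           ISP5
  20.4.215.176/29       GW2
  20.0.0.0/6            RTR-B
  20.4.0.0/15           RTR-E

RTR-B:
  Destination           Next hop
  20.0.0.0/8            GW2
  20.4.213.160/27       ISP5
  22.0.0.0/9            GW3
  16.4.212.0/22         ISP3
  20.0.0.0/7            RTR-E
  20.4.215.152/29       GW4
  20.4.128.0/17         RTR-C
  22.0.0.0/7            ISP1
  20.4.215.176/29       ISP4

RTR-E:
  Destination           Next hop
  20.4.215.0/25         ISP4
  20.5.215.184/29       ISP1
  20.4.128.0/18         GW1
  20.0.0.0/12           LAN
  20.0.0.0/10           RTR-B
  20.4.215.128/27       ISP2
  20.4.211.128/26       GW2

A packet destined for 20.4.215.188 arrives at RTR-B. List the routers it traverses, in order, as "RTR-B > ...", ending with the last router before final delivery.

At RTR-B: longest match for 20.4.215.188 is 20.4.128.0/17 -> RTR-C
At RTR-C: longest match for 20.4.215.188 is 20.4.0.0/15 -> RTR-E
At RTR-E: longest match for 20.4.215.188 is 20.0.0.0/12 -> LAN

RTR-B > RTR-C > RTR-E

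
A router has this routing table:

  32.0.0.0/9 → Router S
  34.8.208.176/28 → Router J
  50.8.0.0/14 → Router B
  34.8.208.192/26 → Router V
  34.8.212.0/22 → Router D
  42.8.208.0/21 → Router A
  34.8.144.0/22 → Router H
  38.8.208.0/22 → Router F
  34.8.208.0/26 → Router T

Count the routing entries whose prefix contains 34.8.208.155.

0

No listed prefix contains 34.8.208.155.
Total matching entries: 0.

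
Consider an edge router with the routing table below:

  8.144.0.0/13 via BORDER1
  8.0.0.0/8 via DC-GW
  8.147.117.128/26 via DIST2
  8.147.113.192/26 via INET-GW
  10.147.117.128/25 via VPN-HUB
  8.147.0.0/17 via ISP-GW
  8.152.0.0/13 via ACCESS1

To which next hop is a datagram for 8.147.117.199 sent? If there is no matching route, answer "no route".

Routes whose prefix contains 8.147.117.199:
  8.0.0.0/8 (8.0.0.0 - 8.255.255.255) -> DC-GW
  8.144.0.0/13 (8.144.0.0 - 8.151.255.255) -> BORDER1
  8.147.0.0/17 (8.147.0.0 - 8.147.127.255) -> ISP-GW
More-specific entries that do NOT match:
  8.147.117.128/26 (8.147.117.128 - 8.147.117.191) does not contain 8.147.117.199
  8.147.113.192/26 (8.147.113.192 - 8.147.113.255) does not contain 8.147.117.199
  10.147.117.128/25 (10.147.117.128 - 10.147.117.255) does not contain 8.147.117.199
Longest matching prefix is /17 -> next hop ISP-GW.

ISP-GW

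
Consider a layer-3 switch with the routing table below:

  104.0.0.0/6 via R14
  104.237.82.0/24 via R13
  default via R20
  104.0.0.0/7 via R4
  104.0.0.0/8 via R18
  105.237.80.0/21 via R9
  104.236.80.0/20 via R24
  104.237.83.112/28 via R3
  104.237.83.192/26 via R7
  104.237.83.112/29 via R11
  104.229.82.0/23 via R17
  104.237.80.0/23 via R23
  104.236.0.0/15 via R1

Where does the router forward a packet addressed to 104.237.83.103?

R1

Routes whose prefix contains 104.237.83.103:
  0.0.0.0/0 (default, matches everything) -> R20
  104.0.0.0/6 (104.0.0.0 - 107.255.255.255) -> R14
  104.0.0.0/7 (104.0.0.0 - 105.255.255.255) -> R4
  104.0.0.0/8 (104.0.0.0 - 104.255.255.255) -> R18
  104.236.0.0/15 (104.236.0.0 - 104.237.255.255) -> R1
More-specific entries that do NOT match:
  104.237.83.112/29 (104.237.83.112 - 104.237.83.119) does not contain 104.237.83.103
  104.237.83.112/28 (104.237.83.112 - 104.237.83.127) does not contain 104.237.83.103
  104.237.83.192/26 (104.237.83.192 - 104.237.83.255) does not contain 104.237.83.103
  104.237.82.0/24 (104.237.82.0 - 104.237.82.255) does not contain 104.237.83.103
  104.229.82.0/23 (104.229.82.0 - 104.229.83.255) does not contain 104.237.83.103
  104.237.80.0/23 (104.237.80.0 - 104.237.81.255) does not contain 104.237.83.103
  105.237.80.0/21 (105.237.80.0 - 105.237.87.255) does not contain 104.237.83.103
  104.236.80.0/20 (104.236.80.0 - 104.236.95.255) does not contain 104.237.83.103
Longest matching prefix is /15 -> next hop R1.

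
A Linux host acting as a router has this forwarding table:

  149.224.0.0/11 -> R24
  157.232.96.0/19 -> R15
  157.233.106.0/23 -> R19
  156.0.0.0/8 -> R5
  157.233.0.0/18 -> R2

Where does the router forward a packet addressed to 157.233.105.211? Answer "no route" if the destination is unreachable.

No entry's prefix contains 157.233.105.211; there is no default route.

no route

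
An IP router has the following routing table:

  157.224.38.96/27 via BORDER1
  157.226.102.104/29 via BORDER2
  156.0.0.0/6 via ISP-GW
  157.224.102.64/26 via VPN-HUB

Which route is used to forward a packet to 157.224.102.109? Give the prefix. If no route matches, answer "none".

Entries matching 157.224.102.109:
  156.0.0.0/6 (156.0.0.0 - 159.255.255.255)
  157.224.102.64/26 (157.224.102.64 - 157.224.102.127)
Most specific is 157.224.102.64/26.

157.224.102.64/26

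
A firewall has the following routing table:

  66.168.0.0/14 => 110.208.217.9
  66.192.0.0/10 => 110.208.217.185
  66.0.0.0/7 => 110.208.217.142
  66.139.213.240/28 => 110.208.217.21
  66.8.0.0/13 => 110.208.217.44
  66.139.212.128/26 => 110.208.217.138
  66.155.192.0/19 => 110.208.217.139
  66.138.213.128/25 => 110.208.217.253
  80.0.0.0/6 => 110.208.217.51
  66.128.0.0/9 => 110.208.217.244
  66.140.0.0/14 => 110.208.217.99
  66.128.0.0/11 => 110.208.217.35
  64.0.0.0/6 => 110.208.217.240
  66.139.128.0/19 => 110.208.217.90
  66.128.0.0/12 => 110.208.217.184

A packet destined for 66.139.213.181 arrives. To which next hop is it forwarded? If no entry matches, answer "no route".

Routes whose prefix contains 66.139.213.181:
  64.0.0.0/6 (64.0.0.0 - 67.255.255.255) -> 110.208.217.240
  66.0.0.0/7 (66.0.0.0 - 67.255.255.255) -> 110.208.217.142
  66.128.0.0/9 (66.128.0.0 - 66.255.255.255) -> 110.208.217.244
  66.128.0.0/11 (66.128.0.0 - 66.159.255.255) -> 110.208.217.35
  66.128.0.0/12 (66.128.0.0 - 66.143.255.255) -> 110.208.217.184
More-specific entries that do NOT match:
  66.139.213.240/28 (66.139.213.240 - 66.139.213.255) does not contain 66.139.213.181
  66.139.212.128/26 (66.139.212.128 - 66.139.212.191) does not contain 66.139.213.181
  66.138.213.128/25 (66.138.213.128 - 66.138.213.255) does not contain 66.139.213.181
  66.155.192.0/19 (66.155.192.0 - 66.155.223.255) does not contain 66.139.213.181
  66.139.128.0/19 (66.139.128.0 - 66.139.159.255) does not contain 66.139.213.181
  66.168.0.0/14 (66.168.0.0 - 66.171.255.255) does not contain 66.139.213.181
  66.140.0.0/14 (66.140.0.0 - 66.143.255.255) does not contain 66.139.213.181
  66.8.0.0/13 (66.8.0.0 - 66.15.255.255) does not contain 66.139.213.181
Longest matching prefix is /12 -> next hop 110.208.217.184.

110.208.217.184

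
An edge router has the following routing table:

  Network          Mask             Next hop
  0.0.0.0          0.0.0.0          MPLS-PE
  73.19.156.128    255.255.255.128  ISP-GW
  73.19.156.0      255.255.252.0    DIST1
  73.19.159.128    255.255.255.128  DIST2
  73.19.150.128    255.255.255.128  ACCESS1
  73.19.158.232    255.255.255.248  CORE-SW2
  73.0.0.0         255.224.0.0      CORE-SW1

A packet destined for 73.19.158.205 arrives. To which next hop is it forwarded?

DIST1

Routes whose prefix contains 73.19.158.205:
  0.0.0.0/0 (default, matches everything) -> MPLS-PE
  73.0.0.0/11 (73.0.0.0 - 73.31.255.255) -> CORE-SW1
  73.19.156.0/22 (73.19.156.0 - 73.19.159.255) -> DIST1
More-specific entries that do NOT match:
  73.19.158.232/29 (73.19.158.232 - 73.19.158.239) does not contain 73.19.158.205
  73.19.156.128/25 (73.19.156.128 - 73.19.156.255) does not contain 73.19.158.205
  73.19.159.128/25 (73.19.159.128 - 73.19.159.255) does not contain 73.19.158.205
  73.19.150.128/25 (73.19.150.128 - 73.19.150.255) does not contain 73.19.158.205
Longest matching prefix is /22 -> next hop DIST1.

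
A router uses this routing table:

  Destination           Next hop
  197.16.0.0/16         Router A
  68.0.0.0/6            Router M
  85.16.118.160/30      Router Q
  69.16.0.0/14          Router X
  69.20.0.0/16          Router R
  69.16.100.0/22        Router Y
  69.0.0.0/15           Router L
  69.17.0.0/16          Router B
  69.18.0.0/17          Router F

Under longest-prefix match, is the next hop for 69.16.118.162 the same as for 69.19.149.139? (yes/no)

69.16.118.162: longest match 69.16.0.0/14 -> Router X
69.19.149.139: longest match 69.16.0.0/14 -> Router X

yes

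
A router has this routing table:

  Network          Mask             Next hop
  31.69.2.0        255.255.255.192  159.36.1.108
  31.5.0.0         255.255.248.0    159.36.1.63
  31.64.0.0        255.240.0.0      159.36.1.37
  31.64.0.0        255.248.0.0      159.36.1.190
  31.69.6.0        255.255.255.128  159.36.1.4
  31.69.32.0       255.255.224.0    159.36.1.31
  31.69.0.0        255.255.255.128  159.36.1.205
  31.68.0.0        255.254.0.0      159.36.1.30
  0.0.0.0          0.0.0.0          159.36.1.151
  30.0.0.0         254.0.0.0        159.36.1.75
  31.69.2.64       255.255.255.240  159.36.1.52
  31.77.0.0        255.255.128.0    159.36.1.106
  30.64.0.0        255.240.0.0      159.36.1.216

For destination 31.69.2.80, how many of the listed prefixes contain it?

Prefixes containing 31.69.2.80:
  0.0.0.0/0 (default, matches everything)
  30.0.0.0/7 (30.0.0.0 - 31.255.255.255)
  31.64.0.0/12 (31.64.0.0 - 31.79.255.255)
  31.64.0.0/13 (31.64.0.0 - 31.71.255.255)
  31.68.0.0/15 (31.68.0.0 - 31.69.255.255)
Total matching entries: 5.

5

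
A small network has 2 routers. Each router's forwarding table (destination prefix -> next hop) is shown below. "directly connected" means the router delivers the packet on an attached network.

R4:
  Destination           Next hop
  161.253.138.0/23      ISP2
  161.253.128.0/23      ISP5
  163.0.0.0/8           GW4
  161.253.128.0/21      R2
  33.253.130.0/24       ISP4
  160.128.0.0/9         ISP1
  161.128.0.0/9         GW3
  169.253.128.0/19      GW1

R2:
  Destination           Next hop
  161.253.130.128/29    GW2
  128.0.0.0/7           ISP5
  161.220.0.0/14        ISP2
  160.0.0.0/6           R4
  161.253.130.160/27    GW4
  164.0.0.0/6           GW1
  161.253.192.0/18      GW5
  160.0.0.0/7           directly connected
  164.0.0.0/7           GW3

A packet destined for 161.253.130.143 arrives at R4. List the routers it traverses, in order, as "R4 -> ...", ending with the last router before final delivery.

R4 -> R2

At R4: longest match for 161.253.130.143 is 161.253.128.0/21 -> R2
At R2: longest match for 161.253.130.143 is 160.0.0.0/7 -> directly connected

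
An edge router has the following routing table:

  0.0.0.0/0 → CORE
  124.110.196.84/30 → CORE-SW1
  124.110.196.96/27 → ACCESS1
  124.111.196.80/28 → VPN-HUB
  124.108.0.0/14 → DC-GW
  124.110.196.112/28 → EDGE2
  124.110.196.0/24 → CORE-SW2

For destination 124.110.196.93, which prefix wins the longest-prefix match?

124.110.196.0/24

Entries matching 124.110.196.93:
  0.0.0.0/0 (default, matches everything)
  124.108.0.0/14 (124.108.0.0 - 124.111.255.255)
  124.110.196.0/24 (124.110.196.0 - 124.110.196.255)
Most specific is 124.110.196.0/24.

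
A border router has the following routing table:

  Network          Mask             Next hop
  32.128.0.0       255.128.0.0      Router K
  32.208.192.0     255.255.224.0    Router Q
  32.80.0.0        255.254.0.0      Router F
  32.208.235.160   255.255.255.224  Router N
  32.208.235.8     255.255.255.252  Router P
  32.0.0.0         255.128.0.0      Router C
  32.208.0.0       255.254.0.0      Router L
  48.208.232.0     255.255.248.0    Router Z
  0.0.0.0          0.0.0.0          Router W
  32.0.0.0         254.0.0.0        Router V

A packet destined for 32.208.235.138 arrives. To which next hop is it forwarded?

Router L

Routes whose prefix contains 32.208.235.138:
  0.0.0.0/0 (default, matches everything) -> Router W
  32.0.0.0/7 (32.0.0.0 - 33.255.255.255) -> Router V
  32.128.0.0/9 (32.128.0.0 - 32.255.255.255) -> Router K
  32.208.0.0/15 (32.208.0.0 - 32.209.255.255) -> Router L
More-specific entries that do NOT match:
  32.208.235.8/30 (32.208.235.8 - 32.208.235.11) does not contain 32.208.235.138
  32.208.235.160/27 (32.208.235.160 - 32.208.235.191) does not contain 32.208.235.138
  48.208.232.0/21 (48.208.232.0 - 48.208.239.255) does not contain 32.208.235.138
  32.208.192.0/19 (32.208.192.0 - 32.208.223.255) does not contain 32.208.235.138
Longest matching prefix is /15 -> next hop Router L.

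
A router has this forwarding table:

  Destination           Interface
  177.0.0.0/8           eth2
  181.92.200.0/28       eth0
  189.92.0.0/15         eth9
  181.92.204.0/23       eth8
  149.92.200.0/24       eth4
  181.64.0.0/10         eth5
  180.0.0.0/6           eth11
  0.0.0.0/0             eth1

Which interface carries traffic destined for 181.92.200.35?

eth5

Routes whose prefix contains 181.92.200.35:
  0.0.0.0/0 (default, matches everything) -> eth1
  180.0.0.0/6 (180.0.0.0 - 183.255.255.255) -> eth11
  181.64.0.0/10 (181.64.0.0 - 181.127.255.255) -> eth5
More-specific entries that do NOT match:
  181.92.200.0/28 (181.92.200.0 - 181.92.200.15) does not contain 181.92.200.35
  149.92.200.0/24 (149.92.200.0 - 149.92.200.255) does not contain 181.92.200.35
  181.92.204.0/23 (181.92.204.0 - 181.92.205.255) does not contain 181.92.200.35
  189.92.0.0/15 (189.92.0.0 - 189.93.255.255) does not contain 181.92.200.35
Longest matching prefix is /10 -> interface eth5.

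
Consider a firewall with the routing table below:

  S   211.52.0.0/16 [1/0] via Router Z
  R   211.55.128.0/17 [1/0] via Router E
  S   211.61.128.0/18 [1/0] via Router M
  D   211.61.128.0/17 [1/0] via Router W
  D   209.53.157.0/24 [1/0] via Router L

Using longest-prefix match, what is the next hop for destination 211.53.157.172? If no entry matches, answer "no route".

no route

No entry's prefix contains 211.53.157.172; there is no default route.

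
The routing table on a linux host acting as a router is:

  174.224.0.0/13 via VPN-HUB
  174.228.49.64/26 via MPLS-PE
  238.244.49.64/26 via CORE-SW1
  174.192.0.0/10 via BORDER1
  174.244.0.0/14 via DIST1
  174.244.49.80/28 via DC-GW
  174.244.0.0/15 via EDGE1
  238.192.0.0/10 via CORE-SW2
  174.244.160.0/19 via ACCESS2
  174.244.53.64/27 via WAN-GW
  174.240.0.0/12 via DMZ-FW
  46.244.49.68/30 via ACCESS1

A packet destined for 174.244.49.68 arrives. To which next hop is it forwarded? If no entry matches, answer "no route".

Routes whose prefix contains 174.244.49.68:
  174.192.0.0/10 (174.192.0.0 - 174.255.255.255) -> BORDER1
  174.240.0.0/12 (174.240.0.0 - 174.255.255.255) -> DMZ-FW
  174.244.0.0/14 (174.244.0.0 - 174.247.255.255) -> DIST1
  174.244.0.0/15 (174.244.0.0 - 174.245.255.255) -> EDGE1
More-specific entries that do NOT match:
  46.244.49.68/30 (46.244.49.68 - 46.244.49.71) does not contain 174.244.49.68
  174.244.49.80/28 (174.244.49.80 - 174.244.49.95) does not contain 174.244.49.68
  174.244.53.64/27 (174.244.53.64 - 174.244.53.95) does not contain 174.244.49.68
  174.228.49.64/26 (174.228.49.64 - 174.228.49.127) does not contain 174.244.49.68
  238.244.49.64/26 (238.244.49.64 - 238.244.49.127) does not contain 174.244.49.68
  174.244.160.0/19 (174.244.160.0 - 174.244.191.255) does not contain 174.244.49.68
Longest matching prefix is /15 -> next hop EDGE1.

EDGE1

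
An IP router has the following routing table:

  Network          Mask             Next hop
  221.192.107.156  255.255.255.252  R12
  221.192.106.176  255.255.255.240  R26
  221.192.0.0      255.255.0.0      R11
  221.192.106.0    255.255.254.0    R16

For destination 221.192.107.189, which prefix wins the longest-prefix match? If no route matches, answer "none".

Entries matching 221.192.107.189:
  221.192.0.0/16 (221.192.0.0 - 221.192.255.255)
  221.192.106.0/23 (221.192.106.0 - 221.192.107.255)
Most specific is 221.192.106.0/23.

221.192.106.0/23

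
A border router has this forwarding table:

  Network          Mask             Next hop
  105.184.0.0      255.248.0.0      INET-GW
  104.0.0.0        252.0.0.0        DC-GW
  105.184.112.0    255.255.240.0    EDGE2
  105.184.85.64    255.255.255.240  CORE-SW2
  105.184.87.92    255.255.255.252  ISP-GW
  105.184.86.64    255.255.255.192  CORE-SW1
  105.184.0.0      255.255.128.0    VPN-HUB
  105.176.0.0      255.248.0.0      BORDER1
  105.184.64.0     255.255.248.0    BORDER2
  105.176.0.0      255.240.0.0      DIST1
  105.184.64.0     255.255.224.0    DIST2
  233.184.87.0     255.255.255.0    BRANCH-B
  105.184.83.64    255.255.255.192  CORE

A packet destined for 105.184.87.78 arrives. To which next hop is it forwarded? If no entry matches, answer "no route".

Routes whose prefix contains 105.184.87.78:
  104.0.0.0/6 (104.0.0.0 - 107.255.255.255) -> DC-GW
  105.176.0.0/12 (105.176.0.0 - 105.191.255.255) -> DIST1
  105.184.0.0/13 (105.184.0.0 - 105.191.255.255) -> INET-GW
  105.184.0.0/17 (105.184.0.0 - 105.184.127.255) -> VPN-HUB
  105.184.64.0/19 (105.184.64.0 - 105.184.95.255) -> DIST2
More-specific entries that do NOT match:
  105.184.87.92/30 (105.184.87.92 - 105.184.87.95) does not contain 105.184.87.78
  105.184.85.64/28 (105.184.85.64 - 105.184.85.79) does not contain 105.184.87.78
  105.184.86.64/26 (105.184.86.64 - 105.184.86.127) does not contain 105.184.87.78
  105.184.83.64/26 (105.184.83.64 - 105.184.83.127) does not contain 105.184.87.78
  233.184.87.0/24 (233.184.87.0 - 233.184.87.255) does not contain 105.184.87.78
  105.184.64.0/21 (105.184.64.0 - 105.184.71.255) does not contain 105.184.87.78
  105.184.112.0/20 (105.184.112.0 - 105.184.127.255) does not contain 105.184.87.78
Longest matching prefix is /19 -> next hop DIST2.

DIST2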